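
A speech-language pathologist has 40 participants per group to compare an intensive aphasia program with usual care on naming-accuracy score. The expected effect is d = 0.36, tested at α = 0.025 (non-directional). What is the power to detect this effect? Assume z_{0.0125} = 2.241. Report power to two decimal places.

power ≈ 0.26

For two equal groups, power = Φ(d·√(n/2) − z_{α/2}).
d·√(n/2) = 0.36 × √(40/2) = 0.36 × 4.472 = 1.610.
z_β = 1.610 − 2.241 = -0.631.
Power = Φ(-0.631) = 0.264.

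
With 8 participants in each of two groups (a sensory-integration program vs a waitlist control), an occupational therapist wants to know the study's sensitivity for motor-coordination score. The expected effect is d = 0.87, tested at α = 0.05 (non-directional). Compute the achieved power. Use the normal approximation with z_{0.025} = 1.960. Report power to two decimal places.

power ≈ 0.41

For two equal groups, power = Φ(d·√(n/2) − z_{α/2}).
d·√(n/2) = 0.87 × √(8/2) = 0.87 × 2.000 = 1.740.
z_β = 1.740 − 1.960 = -0.220.
Power = Φ(-0.220) = 0.413.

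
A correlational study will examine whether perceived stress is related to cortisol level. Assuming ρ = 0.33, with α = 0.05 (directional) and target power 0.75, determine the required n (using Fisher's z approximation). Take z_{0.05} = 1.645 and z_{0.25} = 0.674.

Fisher's z: C = ½·ln((1+r)/(1−r)) = ½·ln(1.9851) = 0.3428.
n = ((z_{α} + z_β)/C)² + 3.
(1.645 + 0.674) / 0.3428 = 2.319 / 0.3428 = 6.765.
n = 6.765² + 3 = 45.76 + 3 = 48.8.
Round up.

n = 49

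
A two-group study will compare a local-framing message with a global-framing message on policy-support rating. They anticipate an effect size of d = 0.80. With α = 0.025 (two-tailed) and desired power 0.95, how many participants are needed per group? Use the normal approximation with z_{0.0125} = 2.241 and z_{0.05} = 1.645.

For two independent groups with equal n: n = 2·((z_{α/2} + z_β) / d)².
z_{α/2} + z_β = 2.241 + 1.645 = 3.886.
n = 2 × (3.886 / 0.80)² = 2 × 4.857² = 2 × 23.60 = 47.2.
Round up to the next whole participant.

n = 48 per group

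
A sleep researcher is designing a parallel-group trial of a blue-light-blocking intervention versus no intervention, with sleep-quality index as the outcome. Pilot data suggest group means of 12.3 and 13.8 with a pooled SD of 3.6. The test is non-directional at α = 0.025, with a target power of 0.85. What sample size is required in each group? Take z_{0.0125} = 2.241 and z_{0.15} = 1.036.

Cohen's d = |M₁ − M₂| / SD_pooled = |12.3 − 13.8| / 3.6 = 1.5 / 3.6 = 0.417.
For two independent groups with equal n: n = 2·((z_{α/2} + z_β) / d)².
z_{α/2} + z_β = 2.241 + 1.036 = 3.277.
n = 2 × (3.277 / 0.417)² = 2 × 7.859² = 2 × 61.76 = 123.5.
Round up to the next whole participant.

n = 124 per group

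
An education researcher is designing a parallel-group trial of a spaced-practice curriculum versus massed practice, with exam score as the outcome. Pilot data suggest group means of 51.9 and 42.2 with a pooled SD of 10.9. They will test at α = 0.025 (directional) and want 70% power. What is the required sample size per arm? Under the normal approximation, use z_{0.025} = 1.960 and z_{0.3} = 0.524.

Cohen's d = |M₁ − M₂| / SD_pooled = |51.9 − 42.2| / 10.9 = 9.7 / 10.9 = 0.890.
For two independent groups with equal n: n = 2·((z_{α} + z_β) / d)².
z_{α} + z_β = 1.960 + 0.524 = 2.484.
n = 2 × (2.484 / 0.890)² = 2 × 2.791² = 2 × 7.79 = 15.6.
Round up to the next whole participant.

n = 16 per group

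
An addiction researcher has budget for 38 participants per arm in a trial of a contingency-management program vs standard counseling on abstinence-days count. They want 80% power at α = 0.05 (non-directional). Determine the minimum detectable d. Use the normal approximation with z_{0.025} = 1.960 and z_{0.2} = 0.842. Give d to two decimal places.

For two independent groups of n = 38 each: d_min = (z_{α/2} + z_β)·√(2/n).
z-sum = 1.960 + 0.842 = 2.802.
d_min = 2.802 × √(2/38) = 2.802 × 0.2294 = 0.643.

d_min ≈ 0.64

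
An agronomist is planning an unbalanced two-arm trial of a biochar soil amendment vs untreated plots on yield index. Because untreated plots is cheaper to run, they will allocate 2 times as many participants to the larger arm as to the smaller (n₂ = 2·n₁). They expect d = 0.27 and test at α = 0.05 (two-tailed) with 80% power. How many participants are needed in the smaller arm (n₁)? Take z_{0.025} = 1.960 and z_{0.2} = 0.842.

With allocation ratio k = n₂/n₁ = 2, Var(x̄₁−x̄₂) = σ²(1/n₁ + 1/(k·n₁)) = σ²·(k+1)/(k·n₁).
So n₁ = (1 + 1/k)·((z_{α/2} + z_β)/d)² = 1.500 × (2.802/0.27)².
n₁ = 1.500 × 107.70 = 161.5.
Round up: n₁ = 162, giving n₂ = 2 × 162 = 324.

n₁ = 162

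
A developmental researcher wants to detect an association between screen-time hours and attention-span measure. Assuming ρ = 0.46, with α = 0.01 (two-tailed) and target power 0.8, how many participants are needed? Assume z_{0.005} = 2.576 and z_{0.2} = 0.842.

n = 51

Fisher's z: C = ½·ln((1+r)/(1−r)) = ½·ln(2.7037) = 0.4973.
n = ((z_{α/2} + z_β)/C)² + 3.
(2.576 + 0.842) / 0.4973 = 3.418 / 0.4973 = 6.873.
n = 6.873² + 3 = 47.24 + 3 = 50.2.
Round up.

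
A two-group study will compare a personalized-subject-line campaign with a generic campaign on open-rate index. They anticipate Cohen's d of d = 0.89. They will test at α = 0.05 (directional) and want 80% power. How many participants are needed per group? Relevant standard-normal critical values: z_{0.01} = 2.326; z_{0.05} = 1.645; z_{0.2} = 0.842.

For two independent groups with equal n: n = 2·((z_{α} + z_β) / d)².
z_{α} + z_β = 1.645 + 0.842 = 2.487.
n = 2 × (2.487 / 0.89)² = 2 × 2.794² = 2 × 7.81 = 15.6.
Round up to the next whole participant.

n = 16 per group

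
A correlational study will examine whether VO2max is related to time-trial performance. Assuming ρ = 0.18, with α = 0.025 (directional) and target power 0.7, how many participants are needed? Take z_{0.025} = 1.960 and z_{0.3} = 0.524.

n = 190

Fisher's z: C = ½·ln((1+r)/(1−r)) = ½·ln(1.4390) = 0.1820.
n = ((z_{α} + z_β)/C)² + 3.
(1.960 + 0.524) / 0.1820 = 2.484 / 0.1820 = 13.648.
n = 13.648² + 3 = 186.28 + 3 = 189.3.
Round up.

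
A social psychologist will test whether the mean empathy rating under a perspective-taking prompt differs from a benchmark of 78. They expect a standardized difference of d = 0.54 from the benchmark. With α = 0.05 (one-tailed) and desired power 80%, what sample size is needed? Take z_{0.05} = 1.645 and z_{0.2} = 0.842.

For a one-sample test: n = ((z_{α} + z_β) / d)².
z_{α} + z_β = 1.645 + 0.842 = 2.487.
n = (2.487 / 0.54)² = 4.606² = 21.21.
Round up.

n = 22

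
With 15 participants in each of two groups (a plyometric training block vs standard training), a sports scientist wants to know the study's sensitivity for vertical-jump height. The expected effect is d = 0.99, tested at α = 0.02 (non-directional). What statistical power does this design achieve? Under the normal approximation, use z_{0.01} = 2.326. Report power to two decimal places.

For two equal groups, power = Φ(d·√(n/2) − z_{α/2}).
d·√(n/2) = 0.99 × √(15/2) = 0.99 × 2.739 = 2.711.
z_β = 2.711 − 2.326 = 0.385.
Power = Φ(0.385) = 0.650.

power ≈ 0.65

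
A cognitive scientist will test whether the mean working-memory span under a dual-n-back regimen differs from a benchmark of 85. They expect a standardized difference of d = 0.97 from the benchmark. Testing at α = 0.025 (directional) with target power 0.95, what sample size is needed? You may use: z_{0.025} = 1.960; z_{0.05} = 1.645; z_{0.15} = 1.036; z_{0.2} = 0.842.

n = 14

For a one-sample test: n = ((z_{α} + z_β) / d)².
z_{α} + z_β = 1.960 + 1.645 = 3.605.
n = (3.605 / 0.97)² = 3.716² = 13.81.
Round up.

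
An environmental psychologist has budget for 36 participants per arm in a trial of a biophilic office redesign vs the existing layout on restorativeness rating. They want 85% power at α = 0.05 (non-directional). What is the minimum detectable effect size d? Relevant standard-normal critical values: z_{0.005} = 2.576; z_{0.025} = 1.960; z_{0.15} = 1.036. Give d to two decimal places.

For two independent groups of n = 36 each: d_min = (z_{α/2} + z_β)·√(2/n).
z-sum = 1.960 + 1.036 = 2.996.
d_min = 2.996 × √(2/36) = 2.996 × 0.2357 = 0.706.

d_min ≈ 0.71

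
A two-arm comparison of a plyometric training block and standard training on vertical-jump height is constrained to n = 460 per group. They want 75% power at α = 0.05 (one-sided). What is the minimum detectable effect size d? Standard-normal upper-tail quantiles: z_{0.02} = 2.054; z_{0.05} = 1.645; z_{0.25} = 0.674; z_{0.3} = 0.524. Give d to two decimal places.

For two independent groups of n = 460 each: d_min = (z_{α} + z_β)·√(2/n).
z-sum = 1.645 + 0.674 = 2.319.
d_min = 2.319 × √(2/460) = 2.319 × 0.0659 = 0.153.

d_min ≈ 0.15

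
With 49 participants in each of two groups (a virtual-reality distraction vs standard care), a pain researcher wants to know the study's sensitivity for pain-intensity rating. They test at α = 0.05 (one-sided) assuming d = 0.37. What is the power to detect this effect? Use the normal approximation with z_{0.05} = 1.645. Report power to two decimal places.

power ≈ 0.57

For two equal groups, power = Φ(d·√(n/2) − z_{α}).
d·√(n/2) = 0.37 × √(49/2) = 0.37 × 4.950 = 1.831.
z_β = 1.831 − 1.645 = 0.186.
Power = Φ(0.186) = 0.574.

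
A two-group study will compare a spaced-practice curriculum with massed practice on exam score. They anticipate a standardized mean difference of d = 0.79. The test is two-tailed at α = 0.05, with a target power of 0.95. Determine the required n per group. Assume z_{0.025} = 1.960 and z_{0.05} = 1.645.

For two independent groups with equal n: n = 2·((z_{α/2} + z_β) / d)².
z_{α/2} + z_β = 1.960 + 1.645 = 3.605.
n = 2 × (3.605 / 0.79)² = 2 × 4.563² = 2 × 20.82 = 41.6.
Round up to the next whole participant.

n = 42 per group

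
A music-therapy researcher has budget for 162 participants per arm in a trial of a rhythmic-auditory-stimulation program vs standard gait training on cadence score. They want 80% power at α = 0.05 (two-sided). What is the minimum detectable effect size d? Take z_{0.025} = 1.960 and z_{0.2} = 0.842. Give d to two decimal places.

For two independent groups of n = 162 each: d_min = (z_{α/2} + z_β)·√(2/n).
z-sum = 1.960 + 0.842 = 2.802.
d_min = 2.802 × √(2/162) = 2.802 × 0.1111 = 0.311.

d_min ≈ 0.31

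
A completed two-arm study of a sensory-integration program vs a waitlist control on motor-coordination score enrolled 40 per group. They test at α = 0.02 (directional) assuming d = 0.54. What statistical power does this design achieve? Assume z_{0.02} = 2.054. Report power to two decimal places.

power ≈ 0.64

For two equal groups, power = Φ(d·√(n/2) − z_{α}).
d·√(n/2) = 0.54 × √(40/2) = 0.54 × 4.472 = 2.415.
z_β = 2.415 − 2.054 = 0.361.
Power = Φ(0.361) = 0.641.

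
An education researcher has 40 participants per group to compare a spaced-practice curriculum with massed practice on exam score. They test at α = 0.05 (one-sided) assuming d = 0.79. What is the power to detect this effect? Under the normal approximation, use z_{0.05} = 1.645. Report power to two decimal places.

For two equal groups, power = Φ(d·√(n/2) − z_{α}).
d·√(n/2) = 0.79 × √(40/2) = 0.79 × 4.472 = 3.533.
z_β = 3.533 − 1.645 = 1.888.
Power = Φ(1.888) = 0.970.

power ≈ 0.97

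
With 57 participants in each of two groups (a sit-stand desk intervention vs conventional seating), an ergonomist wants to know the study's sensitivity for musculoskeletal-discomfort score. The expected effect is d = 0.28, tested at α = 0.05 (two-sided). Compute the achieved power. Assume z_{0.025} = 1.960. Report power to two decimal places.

For two equal groups, power = Φ(d·√(n/2) − z_{α/2}).
d·√(n/2) = 0.28 × √(57/2) = 0.28 × 5.339 = 1.495.
z_β = 1.495 − 1.960 = -0.465.
Power = Φ(-0.465) = 0.321.

power ≈ 0.32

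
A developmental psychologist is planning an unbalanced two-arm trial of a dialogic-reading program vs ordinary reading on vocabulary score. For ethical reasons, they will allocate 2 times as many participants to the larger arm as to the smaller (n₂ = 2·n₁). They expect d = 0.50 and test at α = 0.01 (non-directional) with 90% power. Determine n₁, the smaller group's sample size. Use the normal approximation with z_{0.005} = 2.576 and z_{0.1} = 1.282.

With allocation ratio k = n₂/n₁ = 2, Var(x̄₁−x̄₂) = σ²(1/n₁ + 1/(k·n₁)) = σ²·(k+1)/(k·n₁).
So n₁ = (1 + 1/k)·((z_{α/2} + z_β)/d)² = 1.500 × (3.858/0.50)².
n₁ = 1.500 × 59.54 = 89.3.
Round up: n₁ = 90, giving n₂ = 2 × 90 = 180.

n₁ = 90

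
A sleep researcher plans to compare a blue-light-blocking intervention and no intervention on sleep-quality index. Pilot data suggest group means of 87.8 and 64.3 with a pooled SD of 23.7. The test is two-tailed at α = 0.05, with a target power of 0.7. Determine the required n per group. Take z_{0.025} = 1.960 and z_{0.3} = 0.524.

Cohen's d = |M₁ − M₂| / SD_pooled = |87.8 − 64.3| / 23.7 = 23.5 / 23.7 = 0.992.
For two independent groups with equal n: n = 2·((z_{α/2} + z_β) / d)².
z_{α/2} + z_β = 1.960 + 0.524 = 2.484.
n = 2 × (2.484 / 0.992)² = 2 × 2.504² = 2 × 6.27 = 12.5.
Round up to the next whole participant.

n = 13 per group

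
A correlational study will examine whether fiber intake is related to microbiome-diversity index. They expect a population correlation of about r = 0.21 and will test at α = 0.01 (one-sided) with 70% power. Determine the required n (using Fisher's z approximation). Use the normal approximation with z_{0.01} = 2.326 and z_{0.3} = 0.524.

n = 182

Fisher's z: C = ½·ln((1+r)/(1−r)) = ½·ln(1.5316) = 0.2132.
n = ((z_{α} + z_β)/C)² + 3.
(2.326 + 0.524) / 0.2132 = 2.850 / 0.2132 = 13.368.
n = 13.368² + 3 = 178.70 + 3 = 181.7.
Round up.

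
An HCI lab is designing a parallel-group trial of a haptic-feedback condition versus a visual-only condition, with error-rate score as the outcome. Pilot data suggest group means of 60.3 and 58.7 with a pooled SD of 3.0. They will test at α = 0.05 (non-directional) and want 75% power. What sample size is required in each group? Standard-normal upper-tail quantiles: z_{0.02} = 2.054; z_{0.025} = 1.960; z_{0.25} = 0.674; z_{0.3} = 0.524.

n = 49 per group

Cohen's d = |M₁ − M₂| / SD_pooled = |60.3 − 58.7| / 3.0 = 1.6 / 3.0 = 0.533.
For two independent groups with equal n: n = 2·((z_{α/2} + z_β) / d)².
z_{α/2} + z_β = 1.960 + 0.674 = 2.634.
n = 2 × (2.634 / 0.533)² = 2 × 4.942² = 2 × 24.42 = 48.8.
Round up to the next whole participant.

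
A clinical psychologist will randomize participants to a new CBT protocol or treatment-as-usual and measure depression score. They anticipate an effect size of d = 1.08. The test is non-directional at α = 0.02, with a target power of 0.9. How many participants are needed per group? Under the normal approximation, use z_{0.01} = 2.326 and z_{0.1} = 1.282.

n = 23 per group

For two independent groups with equal n: n = 2·((z_{α/2} + z_β) / d)².
z_{α/2} + z_β = 2.326 + 1.282 = 3.608.
n = 2 × (3.608 / 1.08)² = 2 × 3.341² = 2 × 11.16 = 22.3.
Round up to the next whole participant.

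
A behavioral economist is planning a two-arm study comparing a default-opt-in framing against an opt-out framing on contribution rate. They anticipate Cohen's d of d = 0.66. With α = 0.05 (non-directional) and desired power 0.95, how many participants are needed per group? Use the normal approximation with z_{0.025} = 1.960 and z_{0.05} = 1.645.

For two independent groups with equal n: n = 2·((z_{α/2} + z_β) / d)².
z_{α/2} + z_β = 1.960 + 1.645 = 3.605.
n = 2 × (3.605 / 0.66)² = 2 × 5.462² = 2 × 29.83 = 59.7.
Round up to the next whole participant.

n = 60 per group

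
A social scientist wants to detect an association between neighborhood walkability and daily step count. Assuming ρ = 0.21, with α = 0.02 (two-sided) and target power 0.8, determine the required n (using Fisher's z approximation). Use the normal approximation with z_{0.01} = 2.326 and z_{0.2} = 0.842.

n = 224

Fisher's z: C = ½·ln((1+r)/(1−r)) = ½·ln(1.5316) = 0.2132.
n = ((z_{α/2} + z_β)/C)² + 3.
(2.326 + 0.842) / 0.2132 = 3.168 / 0.2132 = 14.859.
n = 14.859² + 3 = 220.80 + 3 = 223.8.
Round up.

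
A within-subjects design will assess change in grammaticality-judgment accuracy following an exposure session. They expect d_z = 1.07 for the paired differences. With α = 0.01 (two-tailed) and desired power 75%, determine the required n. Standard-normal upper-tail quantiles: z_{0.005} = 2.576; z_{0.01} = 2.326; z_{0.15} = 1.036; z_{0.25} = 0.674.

For a paired (one-sample on differences) test: n = ((z_{α/2} + z_β) / d)².
z_{α/2} + z_β = 2.576 + 0.674 = 3.250.
n = (3.250 / 1.07)² = 3.037² = 9.23.
Round up.

n = 10 pairs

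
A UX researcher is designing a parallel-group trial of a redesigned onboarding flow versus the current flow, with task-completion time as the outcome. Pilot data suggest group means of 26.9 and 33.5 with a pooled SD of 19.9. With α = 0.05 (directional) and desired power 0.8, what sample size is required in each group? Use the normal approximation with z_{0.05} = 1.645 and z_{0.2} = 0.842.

Cohen's d = |M₁ − M₂| / SD_pooled = |26.9 − 33.5| / 19.9 = 6.6 / 19.9 = 0.332.
For two independent groups with equal n: n = 2·((z_{α} + z_β) / d)².
z_{α} + z_β = 1.645 + 0.842 = 2.487.
n = 2 × (2.487 / 0.332)² = 2 × 7.491² = 2 × 56.11 = 112.2.
Round up to the next whole participant.

n = 113 per group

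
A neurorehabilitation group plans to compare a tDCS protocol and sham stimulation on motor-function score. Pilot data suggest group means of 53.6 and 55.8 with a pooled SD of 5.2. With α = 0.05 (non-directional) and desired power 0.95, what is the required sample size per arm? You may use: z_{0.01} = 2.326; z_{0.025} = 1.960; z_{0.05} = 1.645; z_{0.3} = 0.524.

n = 146 per group

Cohen's d = |M₁ − M₂| / SD_pooled = |53.6 − 55.8| / 5.2 = 2.2 / 5.2 = 0.423.
For two independent groups with equal n: n = 2·((z_{α/2} + z_β) / d)².
z_{α/2} + z_β = 1.960 + 1.645 = 3.605.
n = 2 × (3.605 / 0.423)² = 2 × 8.522² = 2 × 72.63 = 145.3.
Round up to the next whole participant.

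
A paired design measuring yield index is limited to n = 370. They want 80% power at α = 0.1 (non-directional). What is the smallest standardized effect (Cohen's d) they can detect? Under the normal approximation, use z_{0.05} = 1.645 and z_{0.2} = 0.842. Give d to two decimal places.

For a single sample (or paired design) of n = 370: d_min = (z_{α/2} + z_β)/√n.
z-sum = 1.645 + 0.842 = 2.487.
d_min = 2.487 / √370 = 2.487 / 19.235 = 0.129.

d_min ≈ 0.13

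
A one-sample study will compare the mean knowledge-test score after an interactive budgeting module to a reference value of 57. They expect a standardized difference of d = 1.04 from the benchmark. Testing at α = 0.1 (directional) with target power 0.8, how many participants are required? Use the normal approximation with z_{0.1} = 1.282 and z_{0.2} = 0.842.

For a one-sample test: n = ((z_{α} + z_β) / d)².
z_{α} + z_β = 1.282 + 0.842 = 2.124.
n = (2.124 / 1.04)² = 2.042² = 4.17.
Round up.

n = 5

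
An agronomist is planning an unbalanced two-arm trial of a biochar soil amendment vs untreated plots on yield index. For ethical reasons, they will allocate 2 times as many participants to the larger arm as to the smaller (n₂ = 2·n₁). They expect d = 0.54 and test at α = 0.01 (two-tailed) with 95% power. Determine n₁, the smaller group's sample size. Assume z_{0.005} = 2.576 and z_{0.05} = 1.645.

With allocation ratio k = n₂/n₁ = 2, Var(x̄₁−x̄₂) = σ²(1/n₁ + 1/(k·n₁)) = σ²·(k+1)/(k·n₁).
So n₁ = (1 + 1/k)·((z_{α/2} + z_β)/d)² = 1.500 × (4.221/0.54)².
n₁ = 1.500 × 61.10 = 91.7.
Round up: n₁ = 92, giving n₂ = 2 × 92 = 184.

n₁ = 92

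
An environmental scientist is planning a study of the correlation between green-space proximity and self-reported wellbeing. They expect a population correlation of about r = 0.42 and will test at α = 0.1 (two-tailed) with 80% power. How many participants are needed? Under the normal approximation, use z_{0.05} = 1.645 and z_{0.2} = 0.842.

Fisher's z: C = ½·ln((1+r)/(1−r)) = ½·ln(2.4483) = 0.4477.
n = ((z_{α/2} + z_β)/C)² + 3.
(1.645 + 0.842) / 0.4477 = 2.487 / 0.4477 = 5.555.
n = 5.555² + 3 = 30.86 + 3 = 33.9.
Round up.

n = 34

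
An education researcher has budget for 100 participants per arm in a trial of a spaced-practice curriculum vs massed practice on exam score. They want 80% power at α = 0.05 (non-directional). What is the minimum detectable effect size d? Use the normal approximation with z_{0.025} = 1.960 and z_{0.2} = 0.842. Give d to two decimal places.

For two independent groups of n = 100 each: d_min = (z_{α/2} + z_β)·√(2/n).
z-sum = 1.960 + 0.842 = 2.802.
d_min = 2.802 × √(2/100) = 2.802 × 0.1414 = 0.396.

d_min ≈ 0.40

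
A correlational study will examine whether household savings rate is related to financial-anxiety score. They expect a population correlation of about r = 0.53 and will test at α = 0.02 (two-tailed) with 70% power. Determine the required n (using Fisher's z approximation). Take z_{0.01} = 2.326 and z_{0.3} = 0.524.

Fisher's z: C = ½·ln((1+r)/(1−r)) = ½·ln(3.2553) = 0.5901.
n = ((z_{α/2} + z_β)/C)² + 3.
(2.326 + 0.524) / 0.5901 = 2.850 / 0.5901 = 4.830.
n = 4.830² + 3 = 23.33 + 3 = 26.3.
Round up.

n = 27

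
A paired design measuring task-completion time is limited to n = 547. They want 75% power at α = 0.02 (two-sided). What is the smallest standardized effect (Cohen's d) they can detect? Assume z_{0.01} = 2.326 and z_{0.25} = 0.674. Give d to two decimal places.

d_min ≈ 0.13

For a single sample (or paired design) of n = 547: d_min = (z_{α/2} + z_β)/√n.
z-sum = 2.326 + 0.674 = 3.000.
d_min = 3.000 / √547 = 3.000 / 23.388 = 0.128.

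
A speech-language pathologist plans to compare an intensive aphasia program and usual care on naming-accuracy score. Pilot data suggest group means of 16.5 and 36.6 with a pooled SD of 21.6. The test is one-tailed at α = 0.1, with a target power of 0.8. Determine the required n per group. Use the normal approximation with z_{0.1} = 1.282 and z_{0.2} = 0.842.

Cohen's d = |M₁ − M₂| / SD_pooled = |16.5 − 36.6| / 21.6 = 20.1 / 21.6 = 0.931.
For two independent groups with equal n: n = 2·((z_{α} + z_β) / d)².
z_{α} + z_β = 1.282 + 0.842 = 2.124.
n = 2 × (2.124 / 0.931)² = 2 × 2.281² = 2 × 5.20 = 10.4.
Round up to the next whole participant.

n = 11 per group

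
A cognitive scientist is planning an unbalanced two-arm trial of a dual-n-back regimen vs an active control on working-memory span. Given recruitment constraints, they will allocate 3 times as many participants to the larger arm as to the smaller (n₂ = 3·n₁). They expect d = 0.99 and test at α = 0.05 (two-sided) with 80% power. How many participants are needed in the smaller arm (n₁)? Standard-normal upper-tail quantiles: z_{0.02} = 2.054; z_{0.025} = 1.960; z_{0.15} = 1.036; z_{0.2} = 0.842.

With allocation ratio k = n₂/n₁ = 3, Var(x̄₁−x̄₂) = σ²(1/n₁ + 1/(k·n₁)) = σ²·(k+1)/(k·n₁).
So n₁ = (1 + 1/k)·((z_{α/2} + z_β)/d)² = 1.333 × (2.802/0.99)².
n₁ = 1.333 × 8.01 = 10.7.
Round up: n₁ = 11, giving n₂ = 3 × 11 = 33.

n₁ = 11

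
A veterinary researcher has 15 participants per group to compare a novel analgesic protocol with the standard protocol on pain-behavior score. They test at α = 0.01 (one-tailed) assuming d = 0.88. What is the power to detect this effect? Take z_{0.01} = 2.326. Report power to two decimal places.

power ≈ 0.53

For two equal groups, power = Φ(d·√(n/2) − z_{α}).
d·√(n/2) = 0.88 × √(15/2) = 0.88 × 2.739 = 2.410.
z_β = 2.410 − 2.326 = 0.084.
Power = Φ(0.084) = 0.533.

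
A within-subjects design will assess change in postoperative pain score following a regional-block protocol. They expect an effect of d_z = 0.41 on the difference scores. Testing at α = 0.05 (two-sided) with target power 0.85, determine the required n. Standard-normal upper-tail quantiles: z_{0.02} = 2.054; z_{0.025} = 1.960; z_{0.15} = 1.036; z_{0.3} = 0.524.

n = 54 pairs

For a paired (one-sample on differences) test: n = ((z_{α/2} + z_β) / d)².
z_{α/2} + z_β = 1.960 + 1.036 = 2.996.
n = (2.996 / 0.41)² = 7.307² = 53.40.
Round up.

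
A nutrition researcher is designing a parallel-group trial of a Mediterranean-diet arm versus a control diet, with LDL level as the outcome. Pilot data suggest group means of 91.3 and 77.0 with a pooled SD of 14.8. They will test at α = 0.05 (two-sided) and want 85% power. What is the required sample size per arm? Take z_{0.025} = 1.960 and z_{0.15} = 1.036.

Cohen's d = |M₁ − M₂| / SD_pooled = |91.3 − 77.0| / 14.8 = 14.3 / 14.8 = 0.966.
For two independent groups with equal n: n = 2·((z_{α/2} + z_β) / d)².
z_{α/2} + z_β = 1.960 + 1.036 = 2.996.
n = 2 × (2.996 / 0.966)² = 2 × 3.101² = 2 × 9.62 = 19.2.
Round up to the next whole participant.

n = 20 per group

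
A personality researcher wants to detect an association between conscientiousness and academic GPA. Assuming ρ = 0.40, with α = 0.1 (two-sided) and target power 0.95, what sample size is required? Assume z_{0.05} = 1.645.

Fisher's z: C = ½·ln((1+r)/(1−r)) = ½·ln(2.3333) = 0.4236.
n = ((z_{α/2} + z_β)/C)² + 3.
(1.645 + 1.645) / 0.4236 = 3.290 / 0.4236 = 7.767.
n = 7.767² + 3 = 60.32 + 3 = 63.3.
Round up.

n = 64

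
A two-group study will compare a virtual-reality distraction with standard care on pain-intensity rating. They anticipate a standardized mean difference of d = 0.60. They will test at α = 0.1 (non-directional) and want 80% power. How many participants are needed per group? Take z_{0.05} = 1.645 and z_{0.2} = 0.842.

For two independent groups with equal n: n = 2·((z_{α/2} + z_β) / d)².
z_{α/2} + z_β = 1.645 + 0.842 = 2.487.
n = 2 × (2.487 / 0.60)² = 2 × 4.145² = 2 × 17.18 = 34.4.
Round up to the next whole participant.

n = 35 per group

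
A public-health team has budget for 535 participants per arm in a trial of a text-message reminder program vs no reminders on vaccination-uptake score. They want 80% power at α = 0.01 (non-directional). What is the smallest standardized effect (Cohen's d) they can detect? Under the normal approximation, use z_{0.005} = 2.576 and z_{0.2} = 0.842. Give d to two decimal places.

For two independent groups of n = 535 each: d_min = (z_{α/2} + z_β)·√(2/n).
z-sum = 2.576 + 0.842 = 3.418.
d_min = 3.418 × √(2/535) = 3.418 × 0.0611 = 0.209.

d_min ≈ 0.21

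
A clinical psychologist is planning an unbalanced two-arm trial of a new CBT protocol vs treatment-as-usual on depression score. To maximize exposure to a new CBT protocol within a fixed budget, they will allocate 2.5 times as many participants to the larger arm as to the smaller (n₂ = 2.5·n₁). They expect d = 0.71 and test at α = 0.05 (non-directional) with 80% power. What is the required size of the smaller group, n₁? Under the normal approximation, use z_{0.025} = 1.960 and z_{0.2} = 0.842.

With allocation ratio k = n₂/n₁ = 2.5, Var(x̄₁−x̄₂) = σ²(1/n₁ + 1/(k·n₁)) = σ²·(k+1)/(k·n₁).
So n₁ = (1 + 1/k)·((z_{α/2} + z_β)/d)² = 1.400 × (2.802/0.71)².
n₁ = 1.400 × 15.57 = 21.8.
Round up: n₁ = 22, giving n₂ = 2.5 × 22 = 55.

n₁ = 22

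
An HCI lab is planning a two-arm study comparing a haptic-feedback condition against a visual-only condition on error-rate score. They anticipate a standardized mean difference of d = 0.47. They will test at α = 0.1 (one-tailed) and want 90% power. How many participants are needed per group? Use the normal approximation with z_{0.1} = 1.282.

n = 60 per group

For two independent groups with equal n: n = 2·((z_{α} + z_β) / d)².
z_{α} + z_β = 1.282 + 1.282 = 2.564.
n = 2 × (2.564 / 0.47)² = 2 × 5.455² = 2 × 29.76 = 59.5.
Round up to the next whole participant.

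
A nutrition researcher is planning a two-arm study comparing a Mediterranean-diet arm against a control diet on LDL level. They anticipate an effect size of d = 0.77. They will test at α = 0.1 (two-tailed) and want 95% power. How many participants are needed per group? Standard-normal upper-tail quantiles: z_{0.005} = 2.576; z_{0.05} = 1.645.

For two independent groups with equal n: n = 2·((z_{α/2} + z_β) / d)².
z_{α/2} + z_β = 1.645 + 1.645 = 3.290.
n = 2 × (3.290 / 0.77)² = 2 × 4.273² = 2 × 18.26 = 36.5.
Round up to the next whole participant.

n = 37 per group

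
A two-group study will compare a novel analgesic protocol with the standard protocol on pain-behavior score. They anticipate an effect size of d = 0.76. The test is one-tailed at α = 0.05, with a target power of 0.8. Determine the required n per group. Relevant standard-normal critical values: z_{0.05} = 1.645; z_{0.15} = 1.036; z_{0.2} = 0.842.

n = 22 per group

For two independent groups with equal n: n = 2·((z_{α} + z_β) / d)².
z_{α} + z_β = 1.645 + 0.842 = 2.487.
n = 2 × (2.487 / 0.76)² = 2 × 3.272² = 2 × 10.71 = 21.4.
Round up to the next whole participant.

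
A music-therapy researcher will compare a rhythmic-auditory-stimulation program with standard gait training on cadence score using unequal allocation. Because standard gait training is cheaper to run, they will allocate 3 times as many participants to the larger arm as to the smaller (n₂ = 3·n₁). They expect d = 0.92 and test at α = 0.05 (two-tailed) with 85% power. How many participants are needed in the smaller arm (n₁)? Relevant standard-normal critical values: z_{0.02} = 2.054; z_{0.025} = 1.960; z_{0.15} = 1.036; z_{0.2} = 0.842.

n₁ = 15

With allocation ratio k = n₂/n₁ = 3, Var(x̄₁−x̄₂) = σ²(1/n₁ + 1/(k·n₁)) = σ²·(k+1)/(k·n₁).
So n₁ = (1 + 1/k)·((z_{α/2} + z_β)/d)² = 1.333 × (2.996/0.92)².
n₁ = 1.333 × 10.60 = 14.1.
Round up: n₁ = 15, giving n₂ = 3 × 15 = 45.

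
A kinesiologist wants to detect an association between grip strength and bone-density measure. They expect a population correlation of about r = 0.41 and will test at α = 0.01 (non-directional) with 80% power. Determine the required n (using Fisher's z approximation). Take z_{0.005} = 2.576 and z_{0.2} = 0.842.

Fisher's z: C = ½·ln((1+r)/(1−r)) = ½·ln(2.3898) = 0.4356.
n = ((z_{α/2} + z_β)/C)² + 3.
(2.576 + 0.842) / 0.4356 = 3.418 / 0.4356 = 7.847.
n = 7.847² + 3 = 61.57 + 3 = 64.6.
Round up.

n = 65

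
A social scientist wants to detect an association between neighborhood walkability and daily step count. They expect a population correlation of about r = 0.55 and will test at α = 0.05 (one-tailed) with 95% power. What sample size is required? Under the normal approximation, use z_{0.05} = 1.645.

Fisher's z: C = ½·ln((1+r)/(1−r)) = ½·ln(3.4444) = 0.6184.
n = ((z_{α} + z_β)/C)² + 3.
(1.645 + 1.645) / 0.6184 = 3.290 / 0.6184 = 5.320.
n = 5.320² + 3 = 28.30 + 3 = 31.3.
Round up.

n = 32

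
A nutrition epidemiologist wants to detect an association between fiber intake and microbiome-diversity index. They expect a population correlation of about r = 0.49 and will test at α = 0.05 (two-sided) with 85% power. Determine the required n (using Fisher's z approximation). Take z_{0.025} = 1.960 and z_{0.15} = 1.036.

n = 35

Fisher's z: C = ½·ln((1+r)/(1−r)) = ½·ln(2.9216) = 0.5361.
n = ((z_{α/2} + z_β)/C)² + 3.
(1.960 + 1.036) / 0.5361 = 2.996 / 0.5361 = 5.589.
n = 5.589² + 3 = 31.23 + 3 = 34.2.
Round up.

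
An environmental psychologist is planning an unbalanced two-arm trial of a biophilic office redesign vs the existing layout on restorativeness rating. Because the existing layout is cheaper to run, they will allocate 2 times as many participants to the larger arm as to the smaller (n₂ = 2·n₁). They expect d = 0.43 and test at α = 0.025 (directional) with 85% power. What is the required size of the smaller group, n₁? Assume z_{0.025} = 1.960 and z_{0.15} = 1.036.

n₁ = 73

With allocation ratio k = n₂/n₁ = 2, Var(x̄₁−x̄₂) = σ²(1/n₁ + 1/(k·n₁)) = σ²·(k+1)/(k·n₁).
So n₁ = (1 + 1/k)·((z_{α} + z_β)/d)² = 1.500 × (2.996/0.43)².
n₁ = 1.500 × 48.55 = 72.8.
Round up: n₁ = 73, giving n₂ = 2 × 73 = 146.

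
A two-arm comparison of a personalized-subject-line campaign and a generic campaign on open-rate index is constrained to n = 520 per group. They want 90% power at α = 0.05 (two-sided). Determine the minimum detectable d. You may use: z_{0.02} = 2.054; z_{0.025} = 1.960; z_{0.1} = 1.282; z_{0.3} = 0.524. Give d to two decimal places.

For two independent groups of n = 520 each: d_min = (z_{α/2} + z_β)·√(2/n).
z-sum = 1.960 + 1.282 = 3.242.
d_min = 3.242 × √(2/520) = 3.242 × 0.0620 = 0.201.

d_min ≈ 0.20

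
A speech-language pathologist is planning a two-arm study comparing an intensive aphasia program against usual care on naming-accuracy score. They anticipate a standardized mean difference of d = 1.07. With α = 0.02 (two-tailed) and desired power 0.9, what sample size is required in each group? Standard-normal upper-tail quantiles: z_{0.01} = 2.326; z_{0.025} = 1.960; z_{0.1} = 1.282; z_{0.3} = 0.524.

n = 23 per group

For two independent groups with equal n: n = 2·((z_{α/2} + z_β) / d)².
z_{α/2} + z_β = 2.326 + 1.282 = 3.608.
n = 2 × (3.608 / 1.07)² = 2 × 3.372² = 2 × 11.37 = 22.7.
Round up to the next whole participant.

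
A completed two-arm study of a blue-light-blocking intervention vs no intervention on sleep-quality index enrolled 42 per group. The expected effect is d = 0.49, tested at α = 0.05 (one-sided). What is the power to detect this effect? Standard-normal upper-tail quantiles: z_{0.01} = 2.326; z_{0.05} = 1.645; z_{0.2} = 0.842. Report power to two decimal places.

power ≈ 0.73

For two equal groups, power = Φ(d·√(n/2) − z_{α}).
d·√(n/2) = 0.49 × √(42/2) = 0.49 × 4.583 = 2.245.
z_β = 2.245 − 1.645 = 0.600.
Power = Φ(0.600) = 0.726.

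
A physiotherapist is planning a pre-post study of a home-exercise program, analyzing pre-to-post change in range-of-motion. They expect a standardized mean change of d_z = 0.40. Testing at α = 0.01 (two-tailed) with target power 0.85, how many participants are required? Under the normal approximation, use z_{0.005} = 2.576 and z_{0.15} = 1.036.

For a paired (one-sample on differences) test: n = ((z_{α/2} + z_β) / d)².
z_{α/2} + z_β = 2.576 + 1.036 = 3.612.
n = (3.612 / 0.40)² = 9.030² = 81.54.
Round up.

n = 82 pairs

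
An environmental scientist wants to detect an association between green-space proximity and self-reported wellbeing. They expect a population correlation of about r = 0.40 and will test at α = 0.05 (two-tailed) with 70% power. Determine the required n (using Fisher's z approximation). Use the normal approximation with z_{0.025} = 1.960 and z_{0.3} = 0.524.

n = 38

Fisher's z: C = ½·ln((1+r)/(1−r)) = ½·ln(2.3333) = 0.4236.
n = ((z_{α/2} + z_β)/C)² + 3.
(1.960 + 0.524) / 0.4236 = 2.484 / 0.4236 = 5.864.
n = 5.864² + 3 = 34.39 + 3 = 37.4.
Round up.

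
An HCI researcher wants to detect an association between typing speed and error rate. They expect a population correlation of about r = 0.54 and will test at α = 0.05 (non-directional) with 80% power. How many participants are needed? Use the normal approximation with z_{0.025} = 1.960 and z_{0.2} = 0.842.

n = 25

Fisher's z: C = ½·ln((1+r)/(1−r)) = ½·ln(3.3478) = 0.6042.
n = ((z_{α/2} + z_β)/C)² + 3.
(1.960 + 0.842) / 0.6042 = 2.802 / 0.6042 = 4.638.
n = 4.638² + 3 = 21.51 + 3 = 24.5.
Round up.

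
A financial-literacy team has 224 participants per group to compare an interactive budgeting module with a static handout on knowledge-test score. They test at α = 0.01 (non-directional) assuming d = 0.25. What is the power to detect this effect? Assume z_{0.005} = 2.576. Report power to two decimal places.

For two equal groups, power = Φ(d·√(n/2) − z_{α/2}).
d·√(n/2) = 0.25 × √(224/2) = 0.25 × 10.583 = 2.646.
z_β = 2.646 − 2.576 = 0.070.
Power = Φ(0.070) = 0.528.

power ≈ 0.53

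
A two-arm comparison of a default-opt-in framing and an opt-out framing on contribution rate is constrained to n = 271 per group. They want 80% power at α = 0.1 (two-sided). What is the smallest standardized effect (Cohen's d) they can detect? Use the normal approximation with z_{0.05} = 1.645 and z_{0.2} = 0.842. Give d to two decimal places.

d_min ≈ 0.21

For two independent groups of n = 271 each: d_min = (z_{α/2} + z_β)·√(2/n).
z-sum = 1.645 + 0.842 = 2.487.
d_min = 2.487 × √(2/271) = 2.487 × 0.0859 = 0.214.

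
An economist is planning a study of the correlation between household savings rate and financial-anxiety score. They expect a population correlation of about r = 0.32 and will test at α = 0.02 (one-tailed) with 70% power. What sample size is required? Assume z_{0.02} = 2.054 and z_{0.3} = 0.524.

n = 64

Fisher's z: C = ½·ln((1+r)/(1−r)) = ½·ln(1.9412) = 0.3316.
n = ((z_{α} + z_β)/C)² + 3.
(2.054 + 0.524) / 0.3316 = 2.578 / 0.3316 = 7.774.
n = 7.774² + 3 = 60.44 + 3 = 63.4.
Round up.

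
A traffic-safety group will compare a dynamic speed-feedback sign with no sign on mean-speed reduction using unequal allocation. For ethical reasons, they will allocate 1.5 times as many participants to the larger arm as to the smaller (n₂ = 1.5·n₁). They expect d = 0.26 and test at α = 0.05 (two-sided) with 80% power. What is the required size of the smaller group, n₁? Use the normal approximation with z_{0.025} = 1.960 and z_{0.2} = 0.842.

With allocation ratio k = n₂/n₁ = 1.5, Var(x̄₁−x̄₂) = σ²(1/n₁ + 1/(k·n₁)) = σ²·(k+1)/(k·n₁).
So n₁ = (1 + 1/k)·((z_{α/2} + z_β)/d)² = 1.667 × (2.802/0.26)².
n₁ = 1.667 × 116.14 = 193.6.
Round up: n₁ = 194, giving n₂ = 1.5 × 194 = 291.

n₁ = 194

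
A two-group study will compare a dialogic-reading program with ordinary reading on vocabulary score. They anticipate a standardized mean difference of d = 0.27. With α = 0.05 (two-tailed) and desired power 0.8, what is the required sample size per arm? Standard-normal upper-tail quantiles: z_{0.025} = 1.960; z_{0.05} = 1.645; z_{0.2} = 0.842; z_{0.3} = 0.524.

n = 216 per group

For two independent groups with equal n: n = 2·((z_{α/2} + z_β) / d)².
z_{α/2} + z_β = 1.960 + 0.842 = 2.802.
n = 2 × (2.802 / 0.27)² = 2 × 10.378² = 2 × 107.70 = 215.4.
Round up to the next whole participant.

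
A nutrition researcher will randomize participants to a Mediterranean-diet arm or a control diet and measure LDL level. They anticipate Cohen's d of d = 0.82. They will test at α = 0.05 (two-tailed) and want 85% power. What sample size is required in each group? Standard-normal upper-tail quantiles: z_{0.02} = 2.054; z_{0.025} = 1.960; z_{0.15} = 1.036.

For two independent groups with equal n: n = 2·((z_{α/2} + z_β) / d)².
z_{α/2} + z_β = 1.960 + 1.036 = 2.996.
n = 2 × (2.996 / 0.82)² = 2 × 3.654² = 2 × 13.35 = 26.7.
Round up to the next whole participant.

n = 27 per group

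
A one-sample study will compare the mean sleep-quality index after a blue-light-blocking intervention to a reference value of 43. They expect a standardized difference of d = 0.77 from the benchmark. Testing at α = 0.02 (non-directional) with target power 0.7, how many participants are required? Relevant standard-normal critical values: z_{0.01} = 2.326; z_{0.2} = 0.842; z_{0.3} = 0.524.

n = 14

For a one-sample test: n = ((z_{α/2} + z_β) / d)².
z_{α/2} + z_β = 2.326 + 0.524 = 2.850.
n = (2.850 / 0.77)² = 3.701² = 13.70.
Round up.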